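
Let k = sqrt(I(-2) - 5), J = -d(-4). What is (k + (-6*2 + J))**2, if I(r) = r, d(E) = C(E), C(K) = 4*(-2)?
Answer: (4 - I*sqrt(7))**2 ≈ 9.0 - 21.166*I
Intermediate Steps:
C(K) = -8
d(E) = -8
J = 8 (J = -1*(-8) = 8)
k = I*sqrt(7) (k = sqrt(-2 - 5) = sqrt(-7) = I*sqrt(7) ≈ 2.6458*I)
(k + (-6*2 + J))**2 = (I*sqrt(7) + (-6*2 + 8))**2 = (I*sqrt(7) + (-12 + 8))**2 = (I*sqrt(7) - 4)**2 = (-4 + I*sqrt(7))**2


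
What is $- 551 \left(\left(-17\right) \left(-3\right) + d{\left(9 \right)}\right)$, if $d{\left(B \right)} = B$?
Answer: $-33060$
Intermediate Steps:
$- 551 \left(\left(-17\right) \left(-3\right) + d{\left(9 \right)}\right) = - 551 \left(\left(-17\right) \left(-3\right) + 9\right) = - 551 \left(51 + 9\right) = \left(-551\right) 60 = -33060$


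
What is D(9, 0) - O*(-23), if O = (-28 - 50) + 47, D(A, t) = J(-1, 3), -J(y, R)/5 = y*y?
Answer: -718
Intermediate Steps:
J(y, R) = -5*y² (J(y, R) = -5*y*y = -5*y²)
D(A, t) = -5 (D(A, t) = -5*(-1)² = -5*1 = -5)
O = -31 (O = -78 + 47 = -31)
D(9, 0) - O*(-23) = -5 - 1*(-31)*(-23) = -5 + 31*(-23) = -5 - 713 = -718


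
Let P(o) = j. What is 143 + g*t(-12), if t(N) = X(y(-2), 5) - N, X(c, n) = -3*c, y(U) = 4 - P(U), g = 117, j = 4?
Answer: 1547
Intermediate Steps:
P(o) = 4
y(U) = 0 (y(U) = 4 - 1*4 = 4 - 4 = 0)
t(N) = -N (t(N) = -3*0 - N = 0 - N = -N)
143 + g*t(-12) = 143 + 117*(-1*(-12)) = 143 + 117*12 = 143 + 1404 = 1547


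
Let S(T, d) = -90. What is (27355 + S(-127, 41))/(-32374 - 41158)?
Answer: -27265/73532 ≈ -0.37079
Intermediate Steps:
(27355 + S(-127, 41))/(-32374 - 41158) = (27355 - 90)/(-32374 - 41158) = 27265/(-73532) = 27265*(-1/73532) = -27265/73532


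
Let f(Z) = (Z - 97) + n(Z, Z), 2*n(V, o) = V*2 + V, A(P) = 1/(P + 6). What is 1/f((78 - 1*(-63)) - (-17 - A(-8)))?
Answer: 4/1187 ≈ 0.0033698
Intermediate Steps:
A(P) = 1/(6 + P)
n(V, o) = 3*V/2 (n(V, o) = (V*2 + V)/2 = (2*V + V)/2 = (3*V)/2 = 3*V/2)
f(Z) = -97 + 5*Z/2 (f(Z) = (Z - 97) + 3*Z/2 = (-97 + Z) + 3*Z/2 = -97 + 5*Z/2)
1/f((78 - 1*(-63)) - (-17 - A(-8))) = 1/(-97 + 5*((78 - 1*(-63)) - (-17 - 1/(6 - 8)))/2) = 1/(-97 + 5*((78 + 63) - (-17 - 1/(-2)))/2) = 1/(-97 + 5*(141 - (-17 - 1*(-½)))/2) = 1/(-97 + 5*(141 - (-17 + ½))/2) = 1/(-97 + 5*(141 - 1*(-33/2))/2) = 1/(-97 + 5*(141 + 33/2)/2) = 1/(-97 + (5/2)*(315/2)) = 1/(-97 + 1575/4) = 1/(1187/4) = 4/1187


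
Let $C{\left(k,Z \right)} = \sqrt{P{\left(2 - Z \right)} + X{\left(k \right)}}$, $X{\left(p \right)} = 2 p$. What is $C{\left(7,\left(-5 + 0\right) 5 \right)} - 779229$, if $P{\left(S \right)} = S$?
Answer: $-779229 + \sqrt{41} \approx -7.7922 \cdot 10^{5}$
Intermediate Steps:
$C{\left(k,Z \right)} = \sqrt{2 - Z + 2 k}$ ($C{\left(k,Z \right)} = \sqrt{\left(2 - Z\right) + 2 k} = \sqrt{2 - Z + 2 k}$)
$C{\left(7,\left(-5 + 0\right) 5 \right)} - 779229 = \sqrt{2 - \left(-5 + 0\right) 5 + 2 \cdot 7} - 779229 = \sqrt{2 - \left(-5\right) 5 + 14} - 779229 = \sqrt{2 - -25 + 14} - 779229 = \sqrt{2 + 25 + 14} - 779229 = \sqrt{41} - 779229 = -779229 + \sqrt{41}$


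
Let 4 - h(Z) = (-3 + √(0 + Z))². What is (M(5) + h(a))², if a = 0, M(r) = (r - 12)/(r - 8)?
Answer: 64/9 ≈ 7.1111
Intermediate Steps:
M(r) = (-12 + r)/(-8 + r)
h(Z) = 4 - (-3 + √Z)² (h(Z) = 4 - (-3 + √(0 + Z))² = 4 - (-3 + √Z)²)
(M(5) + h(a))² = ((-12 + 5)/(-8 + 5) + (4 - (-3 + √0)²))² = (-7/(-3) + (4 - (-3 + 0)²))² = (-⅓*(-7) + (4 - 1*(-3)²))² = (7/3 + (4 - 1*9))² = (7/3 + (4 - 9))² = (7/3 - 5)² = (-8/3)² = 64/9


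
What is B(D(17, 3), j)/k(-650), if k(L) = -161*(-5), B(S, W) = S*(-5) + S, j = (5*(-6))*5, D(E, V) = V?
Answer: -12/805 ≈ -0.014907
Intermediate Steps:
j = -150 (j = -30*5 = -150)
B(S, W) = -4*S (B(S, W) = -5*S + S = -4*S)
k(L) = 805
B(D(17, 3), j)/k(-650) = -4*3/805 = -12*1/805 = -12/805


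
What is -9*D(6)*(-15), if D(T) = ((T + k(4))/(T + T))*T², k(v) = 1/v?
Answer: 10125/4 ≈ 2531.3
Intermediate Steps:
D(T) = T*(¼ + T)/2 (D(T) = ((T + 1/4)/(T + T))*T² = ((T + ¼)/((2*T)))*T² = ((¼ + T)*(1/(2*T)))*T² = ((¼ + T)/(2*T))*T² = T*(¼ + T)/2)
-9*D(6)*(-15) = -9*6*(1 + 4*6)/8*(-15) = -9*6*(1 + 24)/8*(-15) = -9*6*25/8*(-15) = -9*75/4*(-15) = -675/4*(-15) = 10125/4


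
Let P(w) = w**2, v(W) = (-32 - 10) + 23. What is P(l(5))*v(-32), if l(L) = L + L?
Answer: -1900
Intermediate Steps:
v(W) = -19 (v(W) = -42 + 23 = -19)
l(L) = 2*L
P(l(5))*v(-32) = (2*5)**2*(-19) = 10**2*(-19) = 100*(-19) = -1900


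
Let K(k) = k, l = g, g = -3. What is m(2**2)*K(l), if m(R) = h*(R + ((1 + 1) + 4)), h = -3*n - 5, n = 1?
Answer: 240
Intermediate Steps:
l = -3
h = -8 (h = -3*1 - 5 = -3 - 5 = -8)
m(R) = -48 - 8*R (m(R) = -8*(R + ((1 + 1) + 4)) = -8*(R + (2 + 4)) = -8*(R + 6) = -8*(6 + R) = -48 - 8*R)
m(2**2)*K(l) = (-48 - 8*2**2)*(-3) = (-48 - 8*4)*(-3) = (-48 - 32)*(-3) = -80*(-3) = 240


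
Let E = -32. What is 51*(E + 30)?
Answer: -102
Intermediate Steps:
51*(E + 30) = 51*(-32 + 30) = 51*(-2) = -102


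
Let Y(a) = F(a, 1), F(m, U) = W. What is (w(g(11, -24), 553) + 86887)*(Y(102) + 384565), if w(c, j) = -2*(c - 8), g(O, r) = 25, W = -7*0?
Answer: 33400623945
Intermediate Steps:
W = 0
F(m, U) = 0
Y(a) = 0
w(c, j) = 16 - 2*c (w(c, j) = -2*(-8 + c) = 16 - 2*c)
(w(g(11, -24), 553) + 86887)*(Y(102) + 384565) = ((16 - 2*25) + 86887)*(0 + 384565) = ((16 - 50) + 86887)*384565 = (-34 + 86887)*384565 = 86853*384565 = 33400623945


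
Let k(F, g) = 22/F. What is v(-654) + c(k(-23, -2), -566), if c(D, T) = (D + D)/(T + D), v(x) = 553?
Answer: 1802791/3260 ≈ 553.00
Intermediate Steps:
c(D, T) = 2*D/(D + T) (c(D, T) = (2*D)/(D + T) = 2*D/(D + T))
v(-654) + c(k(-23, -2), -566) = 553 + 2*(22/(-23))/(22/(-23) - 566) = 553 + 2*(22*(-1/23))/(22*(-1/23) - 566) = 553 + 2*(-22/23)/(-22/23 - 566) = 553 + 2*(-22/23)/(-13040/23) = 553 + 2*(-22/23)*(-23/13040) = 553 + 11/3260 = 1802791/3260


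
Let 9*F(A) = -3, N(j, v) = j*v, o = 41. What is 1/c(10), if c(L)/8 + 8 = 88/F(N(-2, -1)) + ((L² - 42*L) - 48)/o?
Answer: -41/92160 ≈ -0.00044488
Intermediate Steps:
F(A) = -⅓ (F(A) = (⅑)*(-3) = -⅓)
c(L) = -89600/41 - 336*L/41 + 8*L²/41 (c(L) = -64 + 8*(88/(-⅓) + ((L² - 42*L) - 48)/41) = -64 + 8*(88*(-3) + (-48 + L² - 42*L)*(1/41)) = -64 + 8*(-264 + (-48/41 - 42*L/41 + L²/41)) = -64 + 8*(-10872/41 - 42*L/41 + L²/41) = -64 + (-86976/41 - 336*L/41 + 8*L²/41) = -89600/41 - 336*L/41 + 8*L²/41)
1/c(10) = 1/(-89600/41 - 336/41*10 + (8/41)*10²) = 1/(-89600/41 - 3360/41 + (8/41)*100) = 1/(-89600/41 - 3360/41 + 800/41) = 1/(-92160/41) = -41/92160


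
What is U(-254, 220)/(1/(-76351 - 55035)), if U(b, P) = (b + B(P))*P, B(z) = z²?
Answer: -1391656278320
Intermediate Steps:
U(b, P) = P*(b + P²) (U(b, P) = (b + P²)*P = P*(b + P²))
U(-254, 220)/(1/(-76351 - 55035)) = (220*(-254 + 220²))/(1/(-76351 - 55035)) = (220*(-254 + 48400))/(1/(-131386)) = (220*48146)/(-1/131386) = 10592120*(-131386) = -1391656278320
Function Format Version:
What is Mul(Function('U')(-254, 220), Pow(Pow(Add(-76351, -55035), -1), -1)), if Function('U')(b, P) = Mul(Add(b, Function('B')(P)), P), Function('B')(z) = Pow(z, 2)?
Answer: -1391656278320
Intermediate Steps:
Function('U')(b, P) = Mul(P, Add(b, Pow(P, 2))) (Function('U')(b, P) = Mul(Add(b, Pow(P, 2)), P) = Mul(P, Add(b, Pow(P, 2))))
Mul(Function('U')(-254, 220), Pow(Pow(Add(-76351, -55035), -1), -1)) = Mul(Mul(220, Add(-254, Pow(220, 2))), Pow(Pow(Add(-76351, -55035), -1), -1)) = Mul(Mul(220, Add(-254, 48400)), Pow(Pow(-131386, -1), -1)) = Mul(Mul(220, 48146), Pow(Rational(-1, 131386), -1)) = Mul(10592120, -131386) = -1391656278320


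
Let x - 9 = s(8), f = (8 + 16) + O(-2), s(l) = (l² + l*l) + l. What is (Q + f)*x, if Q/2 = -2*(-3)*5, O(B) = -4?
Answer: 11600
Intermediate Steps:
s(l) = l + 2*l² (s(l) = (l² + l²) + l = 2*l² + l = l + 2*l²)
Q = 60 (Q = 2*(-2*(-3)*5) = 2*(6*5) = 2*30 = 60)
f = 20 (f = (8 + 16) - 4 = 24 - 4 = 20)
x = 145 (x = 9 + 8*(1 + 2*8) = 9 + 8*(1 + 16) = 9 + 8*17 = 9 + 136 = 145)
(Q + f)*x = (60 + 20)*145 = 80*145 = 11600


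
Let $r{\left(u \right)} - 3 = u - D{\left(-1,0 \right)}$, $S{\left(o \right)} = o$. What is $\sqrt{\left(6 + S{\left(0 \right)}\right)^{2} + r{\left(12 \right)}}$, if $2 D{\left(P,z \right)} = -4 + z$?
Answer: $\sqrt{53} \approx 7.2801$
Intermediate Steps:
$D{\left(P,z \right)} = -2 + \frac{z}{2}$ ($D{\left(P,z \right)} = \frac{-4 + z}{2} = -2 + \frac{z}{2}$)
$r{\left(u \right)} = 5 + u$ ($r{\left(u \right)} = 3 - \left(-2 + 0 - u\right) = 3 + \left(u - \left(-2 + 0\right)\right) = 3 + \left(u - -2\right) = 3 + \left(u + 2\right) = 3 + \left(2 + u\right) = 5 + u$)
$\sqrt{\left(6 + S{\left(0 \right)}\right)^{2} + r{\left(12 \right)}} = \sqrt{\left(6 + 0\right)^{2} + \left(5 + 12\right)} = \sqrt{6^{2} + 17} = \sqrt{36 + 17} = \sqrt{53}$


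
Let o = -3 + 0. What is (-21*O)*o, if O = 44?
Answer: 2772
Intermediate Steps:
o = -3
(-21*O)*o = -21*44*(-3) = -924*(-3) = 2772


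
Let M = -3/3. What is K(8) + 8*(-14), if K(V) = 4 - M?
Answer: -107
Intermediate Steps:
M = -1 (M = -3*1/3 = -1)
K(V) = 5 (K(V) = 4 - 1*(-1) = 4 + 1 = 5)
K(8) + 8*(-14) = 5 + 8*(-14) = 5 - 112 = -107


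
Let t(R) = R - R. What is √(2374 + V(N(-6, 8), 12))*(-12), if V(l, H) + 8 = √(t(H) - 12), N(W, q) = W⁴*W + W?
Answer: -12*√(2366 + 2*I*√3) ≈ -583.7 - 0.4273*I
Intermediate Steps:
N(W, q) = W + W⁵ (N(W, q) = W⁵ + W = W + W⁵)
t(R) = 0
V(l, H) = -8 + 2*I*√3 (V(l, H) = -8 + √(0 - 12) = -8 + √(-12) = -8 + 2*I*√3)
√(2374 + V(N(-6, 8), 12))*(-12) = √(2374 + (-8 + 2*I*√3))*(-12) = √(2366 + 2*I*√3)*(-12) = -12*√(2366 + 2*I*√3)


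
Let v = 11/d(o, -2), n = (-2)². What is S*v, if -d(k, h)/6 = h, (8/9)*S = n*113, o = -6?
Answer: 3729/8 ≈ 466.13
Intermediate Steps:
n = 4
S = 1017/2 (S = 9*(4*113)/8 = (9/8)*452 = 1017/2 ≈ 508.50)
d(k, h) = -6*h
v = 11/12 (v = 11/((-6*(-2))) = 11/12 ≈ 0.91667)
S*v = (1017/2)*(11/12) = 3729/8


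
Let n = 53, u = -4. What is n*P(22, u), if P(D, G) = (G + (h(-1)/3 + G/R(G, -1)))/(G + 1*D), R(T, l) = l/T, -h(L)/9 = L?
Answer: -901/18 ≈ -50.056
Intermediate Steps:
h(L) = -9*L
P(D, G) = (3 + G - G²)/(D + G) (P(D, G) = (G + (-9*(-1)/3 + G/((-1/G))))/(G + 1*D) = (G + (9*(⅓) + G*(-G)))/(G + D) = (G + (3 - G²))/(D + G) = (3 + G - G²)/(D + G))
n*P(22, u) = 53*((3 - 1*(-4)*(-1 - 4))/(22 - 4)) = 53*((3 - 1*(-4)*(-5))/18) = 53*((3 - 20)/18) = 53*((1/18)*(-17)) = 53*(-17/18) = -901/18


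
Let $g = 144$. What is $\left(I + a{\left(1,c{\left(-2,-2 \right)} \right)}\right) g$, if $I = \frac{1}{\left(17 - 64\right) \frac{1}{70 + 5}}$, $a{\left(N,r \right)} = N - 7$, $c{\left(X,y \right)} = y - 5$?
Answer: $- \frac{51408}{47} \approx -1093.8$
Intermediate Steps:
$c{\left(X,y \right)} = -5 + y$
$a{\left(N,r \right)} = -7 + N$ ($a{\left(N,r \right)} = N - 7 = -7 + N$)
$I = - \frac{75}{47}$ ($I = \frac{1}{\left(-47\right) \frac{1}{75}} = \frac{1}{- \frac{47}{75}} = - \frac{75}{47} \approx -1.5957$)
$\left(I + a{\left(1,c{\left(-2,-2 \right)} \right)}\right) g = \left(- \frac{75}{47} + \left(-7 + 1\right)\right) 144 = \left(- \frac{75}{47} - 6\right) 144 = \left(- \frac{357}{47}\right) 144 = - \frac{51408}{47}$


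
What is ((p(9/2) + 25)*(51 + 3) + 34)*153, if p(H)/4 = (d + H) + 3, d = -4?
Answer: 327420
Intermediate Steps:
p(H) = -4 + 4*H (p(H) = 4*((-4 + H) + 3) = 4*(-1 + H) = -4 + 4*H)
((p(9/2) + 25)*(51 + 3) + 34)*153 = (((-4 + 4*(9/2)) + 25)*(51 + 3) + 34)*153 = (((-4 + 4*(9*(1/2))) + 25)*54 + 34)*153 = (((-4 + 4*(9/2)) + 25)*54 + 34)*153 = (((-4 + 18) + 25)*54 + 34)*153 = ((14 + 25)*54 + 34)*153 = (39*54 + 34)*153 = (2106 + 34)*153 = 2140*153 = 327420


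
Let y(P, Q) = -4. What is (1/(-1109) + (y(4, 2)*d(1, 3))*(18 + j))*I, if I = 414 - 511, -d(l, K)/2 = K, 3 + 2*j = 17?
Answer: -64543703/1109 ≈ -58200.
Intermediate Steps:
j = 7 (j = -3/2 + (½)*17 = -3/2 + 17/2 = 7)
d(l, K) = -2*K
I = -97
(1/(-1109) + (y(4, 2)*d(1, 3))*(18 + j))*I = (1/(-1109) + (-(-8)*3)*(18 + 7))*(-97) = (-1/1109 - 4*(-6)*25)*(-97) = (-1/1109 + 24*25)*(-97) = (-1/1109 + 600)*(-97) = (665399/1109)*(-97) = -64543703/1109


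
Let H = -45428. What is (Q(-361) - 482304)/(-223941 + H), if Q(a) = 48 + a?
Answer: 482617/269369 ≈ 1.7917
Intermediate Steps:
(Q(-361) - 482304)/(-223941 + H) = ((48 - 361) - 482304)/(-223941 - 45428) = (-313 - 482304)/(-269369) = -482617*(-1/269369) = 482617/269369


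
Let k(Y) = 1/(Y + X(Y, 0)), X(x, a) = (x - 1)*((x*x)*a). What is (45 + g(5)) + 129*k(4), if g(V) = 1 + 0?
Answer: 313/4 ≈ 78.250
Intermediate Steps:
g(V) = 1
X(x, a) = a*x**2*(-1 + x) (X(x, a) = (-1 + x)*(x**2*a) = (-1 + x)*(a*x**2) = a*x**2*(-1 + x))
k(Y) = 1/Y (k(Y) = 1/(Y + 0*Y**2*(-1 + Y)) = 1/(Y + 0) = 1/Y)
(45 + g(5)) + 129*k(4) = (45 + 1) + 129/4 = 46 + 129*(1/4) = 46 + 129/4 = 313/4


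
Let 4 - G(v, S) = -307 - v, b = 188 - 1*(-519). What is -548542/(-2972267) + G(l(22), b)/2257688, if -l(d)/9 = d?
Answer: 1238772557067/6710451538696 ≈ 0.18460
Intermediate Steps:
l(d) = -9*d
b = 707 (b = 188 + 519 = 707)
G(v, S) = 311 + v (G(v, S) = 4 - (-307 - v) = 4 + (307 + v) = 311 + v)
-548542/(-2972267) + G(l(22), b)/2257688 = -548542/(-2972267) + (311 - 9*22)/2257688 = -548542*(-1/2972267) + (311 - 198)*(1/2257688) = 548542/2972267 + 113*(1/2257688) = 548542/2972267 + 113/2257688 = 1238772557067/6710451538696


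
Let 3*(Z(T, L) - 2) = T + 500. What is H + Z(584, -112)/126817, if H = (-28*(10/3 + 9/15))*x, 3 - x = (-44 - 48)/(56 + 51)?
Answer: -28841204114/67847095 ≈ -425.09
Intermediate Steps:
Z(T, L) = 506/3 + T/3 (Z(T, L) = 2 + (T + 500)/3 = 2 + (500 + T)/3 = 2 + (500/3 + T/3) = 506/3 + T/3)
x = 413/107 (x = 3 - (-44 - 48)/(56 + 51) = 3 - (-92)/107 = 3 - 1*(-92/107) = 3 + 92/107 = 413/107 ≈ 3.8598)
H = -682276/1605 (H = -28*(10/3 + 9/15)*(413/107) = -28*(10*(⅓) + 9*(1/15))*(413/107) = -28*(10/3 + ⅗)*(413/107) = -28*59/15*(413/107) = -1652/15*413/107 = -682276/1605 ≈ -425.09)
H + Z(584, -112)/126817 = -682276/1605 + (506/3 + (⅓)*584)/126817 = -682276/1605 + (506/3 + 584/3)*(1/126817) = -682276/1605 + (1090/3)*(1/126817) = -682276/1605 + 1090/380451 = -28841204114/67847095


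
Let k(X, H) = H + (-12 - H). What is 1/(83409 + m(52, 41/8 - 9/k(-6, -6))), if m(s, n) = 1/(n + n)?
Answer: 47/3920227 ≈ 1.1989e-5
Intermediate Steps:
k(X, H) = -12
m(s, n) = 1/(2*n)
1/(83409 + m(52, 41/8 - 9/k(-6, -6))) = 1/(83409 + 1/(2*(41/8 - 9/(-12)))) = 1/(83409 + 1/(2*(41*(⅛) - 9*(-1/12)))) = 1/(83409 + 1/(2*(41/8 + ¾))) = 1/(83409 + 1/(2*(47/8))) = 1/(83409 + (½)*(8/47)) = 1/(83409 + 4/47) = 1/(3920227/47) = 47/3920227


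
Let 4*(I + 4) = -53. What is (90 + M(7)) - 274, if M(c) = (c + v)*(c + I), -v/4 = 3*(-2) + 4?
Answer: -1351/4 ≈ -337.75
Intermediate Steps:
I = -69/4 (I = -4 + (¼)*(-53) = -4 - 53/4 = -69/4 ≈ -17.250)
v = 8 (v = -4*(3*(-2) + 4) = -4*(-6 + 4) = -4*(-2) = 8)
M(c) = (8 + c)*(-69/4 + c) (M(c) = (c + 8)*(c - 69/4) = (8 + c)*(-69/4 + c))
(90 + M(7)) - 274 = (90 + (-138 + 7² - 37/4*7)) - 274 = (90 + (-138 + 49 - 259/4)) - 274 = (90 - 615/4) - 274 = -255/4 - 274 = -1351/4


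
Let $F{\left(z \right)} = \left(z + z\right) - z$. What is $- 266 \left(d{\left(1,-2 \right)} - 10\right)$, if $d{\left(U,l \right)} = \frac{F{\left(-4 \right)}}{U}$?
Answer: $3724$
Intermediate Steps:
$F{\left(z \right)} = z$ ($F{\left(z \right)} = 2 z - z = z$)
$d{\left(U,l \right)} = - \frac{4}{U}$
$- 266 \left(d{\left(1,-2 \right)} - 10\right) = - 266 \left(- \frac{4}{1} - 10\right) = - 266 \left(\left(-4\right) 1 - 10\right) = - 266 \left(-4 - 10\right) = \left(-266\right) \left(-14\right) = 3724$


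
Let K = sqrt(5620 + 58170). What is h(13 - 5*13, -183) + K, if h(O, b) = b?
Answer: -183 + sqrt(63790) ≈ 69.567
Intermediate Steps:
K = sqrt(63790) ≈ 252.57
h(13 - 5*13, -183) + K = -183 + sqrt(63790)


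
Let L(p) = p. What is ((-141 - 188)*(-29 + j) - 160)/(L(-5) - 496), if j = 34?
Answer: 1805/501 ≈ 3.6028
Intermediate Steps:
((-141 - 188)*(-29 + j) - 160)/(L(-5) - 496) = ((-141 - 188)*(-29 + 34) - 160)/(-5 - 496) = (-329*5 - 160)/(-501) = (-1645 - 160)*(-1/501) = -1805*(-1/501) = 1805/501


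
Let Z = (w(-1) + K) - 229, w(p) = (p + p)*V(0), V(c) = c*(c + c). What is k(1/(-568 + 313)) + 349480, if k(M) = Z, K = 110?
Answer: 349361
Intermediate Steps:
V(c) = 2*c² (V(c) = c*(2*c) = 2*c²)
w(p) = 0 (w(p) = (p + p)*(2*0²) = (2*p)*(2*0) = (2*p)*0 = 0)
Z = -119 (Z = (0 + 110) - 229 = 110 - 229 = -119)
k(M) = -119
k(1/(-568 + 313)) + 349480 = -119 + 349480 = 349361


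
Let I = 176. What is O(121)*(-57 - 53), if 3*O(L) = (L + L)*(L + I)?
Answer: -2635380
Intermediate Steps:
O(L) = 2*L*(176 + L)/3 (O(L) = ((L + L)*(L + 176))/3 = ((2*L)*(176 + L))/3 = (2*L*(176 + L))/3 = 2*L*(176 + L)/3)
O(121)*(-57 - 53) = ((2/3)*121*(176 + 121))*(-57 - 53) = ((2/3)*121*297)*(-110) = 23958*(-110) = -2635380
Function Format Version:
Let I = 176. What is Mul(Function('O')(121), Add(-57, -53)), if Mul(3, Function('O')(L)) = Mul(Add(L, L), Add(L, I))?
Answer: -2635380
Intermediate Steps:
Function('O')(L) = Mul(Rational(2, 3), L, Add(176, L)) (Function('O')(L) = Mul(Rational(1, 3), Mul(Add(L, L), Add(L, 176))) = Mul(Rational(1, 3), Mul(Mul(2, L), Add(176, L))) = Mul(Rational(1, 3), Mul(2, L, Add(176, L))) = Mul(Rational(2, 3), L, Add(176, L)))
Mul(Function('O')(121), Add(-57, -53)) = Mul(Mul(Rational(2, 3), 121, Add(176, 121)), Add(-57, -53)) = Mul(Mul(Rational(2, 3), 121, 297), -110) = Mul(23958, -110) = -2635380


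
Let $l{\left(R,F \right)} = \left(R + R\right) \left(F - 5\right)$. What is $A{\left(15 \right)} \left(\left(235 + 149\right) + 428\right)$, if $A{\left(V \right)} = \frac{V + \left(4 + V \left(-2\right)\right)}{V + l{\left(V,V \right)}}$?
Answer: $- \frac{1276}{45} \approx -28.356$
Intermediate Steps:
$l{\left(R,F \right)} = 2 R \left(-5 + F\right)$
$A{\left(V \right)} = \frac{4 - V}{V + 2 V \left(-5 + V\right)}$ ($A{\left(V \right)} = \frac{V + \left(4 + V \left(-2\right)\right)}{V + 2 V \left(-5 + V\right)} = \frac{V - \left(-4 + 2 V\right)}{V + 2 V \left(-5 + V\right)} = \frac{4 - V}{V + 2 V \left(-5 + V\right)}$)
$A{\left(15 \right)} \left(\left(235 + 149\right) + 428\right) = \frac{4 - 15}{15 \left(-9 + 2 \cdot 15\right)} \left(\left(235 + 149\right) + 428\right) = \frac{4 - 15}{15 \left(-9 + 30\right)} \left(384 + 428\right) = \frac{1}{15} \cdot \frac{1}{21} \left(-11\right) 812 = \left(- \frac{11}{315}\right) 812 = - \frac{1276}{45}$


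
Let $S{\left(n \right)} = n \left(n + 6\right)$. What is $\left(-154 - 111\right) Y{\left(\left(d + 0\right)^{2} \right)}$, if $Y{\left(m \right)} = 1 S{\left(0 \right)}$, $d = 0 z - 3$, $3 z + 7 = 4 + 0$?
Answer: $0$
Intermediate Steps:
$S{\left(n \right)} = n \left(6 + n\right)$
$z = -1$ ($z = - \frac{7}{3} + \frac{4 + 0}{3} = - \frac{7}{3} + \frac{1}{3} \cdot 4 = - \frac{7}{3} + \frac{4}{3} = -1$)
$d = -3$ ($d = 0 \left(-1\right) - 3 = 0 - 3 = -3$)
$Y{\left(m \right)} = 0$ ($Y{\left(m \right)} = 1 \cdot 0 \left(6 + 0\right) = 1 \cdot 0 \cdot 6 = 1 \cdot 0 = 0$)
$\left(-154 - 111\right) Y{\left(\left(d + 0\right)^{2} \right)} = \left(-154 - 111\right) 0 = \left(-265\right) 0 = 0$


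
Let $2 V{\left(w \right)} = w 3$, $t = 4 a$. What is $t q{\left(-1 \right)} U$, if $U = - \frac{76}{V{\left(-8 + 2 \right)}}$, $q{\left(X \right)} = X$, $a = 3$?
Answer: $- \frac{304}{3} \approx -101.33$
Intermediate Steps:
$t = 12$ ($t = 4 \cdot 3 = 12$)
$V{\left(w \right)} = \frac{3 w}{2}$ ($V{\left(w \right)} = \frac{w 3}{2} = \frac{3 w}{2}$)
$U = \frac{76}{9}$ ($U = - \frac{76}{\frac{3}{2} \left(-8 + 2\right)} = - \frac{76}{\frac{3}{2} \left(-6\right)} = - \frac{76}{-9} = \left(-76\right) \left(- \frac{1}{9}\right) = \frac{76}{9} \approx 8.4444$)
$t q{\left(-1 \right)} U = 12 \left(-1\right) \frac{76}{9} = \left(-12\right) \frac{76}{9} = - \frac{304}{3}$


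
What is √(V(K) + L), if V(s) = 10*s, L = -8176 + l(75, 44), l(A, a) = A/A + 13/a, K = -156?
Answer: I*√4711597/22 ≈ 98.665*I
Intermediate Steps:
l(A, a) = 1 + 13/a
L = -359687/44 (L = -8176 + (13 + 44)/44 = -8176 + (1/44)*57 = -8176 + 57/44 = -359687/44 ≈ -8174.7)
√(V(K) + L) = √(10*(-156) - 359687/44) = √(-1560 - 359687/44) = √(-428327/44) = I*√4711597/22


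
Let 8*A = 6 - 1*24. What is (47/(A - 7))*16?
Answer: -3008/37 ≈ -81.297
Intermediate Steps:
A = -9/4 (A = (6 - 1*24)/8 = (6 - 24)/8 = (⅛)*(-18) = -9/4 ≈ -2.2500)
(47/(A - 7))*16 = (47/(-9/4 - 7))*16 = (47/(-37/4))*16 = (47*(-4/37))*16 = -188/37*16 = -3008/37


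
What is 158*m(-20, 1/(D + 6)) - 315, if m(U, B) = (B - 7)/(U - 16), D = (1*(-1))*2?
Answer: -2283/8 ≈ -285.38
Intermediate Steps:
D = -2 (D = -1*2 = -2)
m(U, B) = (-7 + B)/(-16 + U)
158*m(-20, 1/(D + 6)) - 315 = 158*((-7 + 1/(-2 + 6))/(-16 - 20)) - 315 = 158*((-7 + 1/4)/(-36)) - 315 = 158*(-(-7 + ¼)/36) - 315 = 158*(-1/36*(-27/4)) - 315 = 158*(3/16) - 315 = 237/8 - 315 = -2283/8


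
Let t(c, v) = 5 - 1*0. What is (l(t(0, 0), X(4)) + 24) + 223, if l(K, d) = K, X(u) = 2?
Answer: 252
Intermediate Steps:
t(c, v) = 5 (t(c, v) = 5 + 0 = 5)
(l(t(0, 0), X(4)) + 24) + 223 = (5 + 24) + 223 = 29 + 223 = 252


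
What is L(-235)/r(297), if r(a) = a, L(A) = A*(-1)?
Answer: 235/297 ≈ 0.79125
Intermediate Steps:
L(A) = -A
L(-235)/r(297) = -1*(-235)/297 = 235*(1/297) = 235/297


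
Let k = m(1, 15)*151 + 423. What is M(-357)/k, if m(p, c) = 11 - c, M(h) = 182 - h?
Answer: -539/181 ≈ -2.9779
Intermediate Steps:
k = -181 (k = (11 - 1*15)*151 + 423 = (11 - 15)*151 + 423 = -4*151 + 423 = -604 + 423 = -181)
M(-357)/k = (182 - 1*(-357))/(-181) = (182 + 357)*(-1/181) = 539*(-1/181) = -539/181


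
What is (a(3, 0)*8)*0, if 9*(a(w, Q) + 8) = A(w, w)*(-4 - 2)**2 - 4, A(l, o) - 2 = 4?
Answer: 0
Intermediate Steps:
A(l, o) = 6 (A(l, o) = 2 + 4 = 6)
a(w, Q) = 140/9 (a(w, Q) = -8 + (6*(-4 - 2)**2 - 4)/9 = -8 + (6*(-6)**2 - 4)/9 = -8 + (6*36 - 4)/9 = -8 + (216 - 4)/9 = -8 + (1/9)*212 = -8 + 212/9 = 140/9)
(a(3, 0)*8)*0 = ((140/9)*8)*0 = (1120/9)*0 = 0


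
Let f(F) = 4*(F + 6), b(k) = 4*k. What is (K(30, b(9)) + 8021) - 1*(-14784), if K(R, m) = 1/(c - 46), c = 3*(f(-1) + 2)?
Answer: 456101/20 ≈ 22805.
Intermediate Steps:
f(F) = 24 + 4*F (f(F) = 4*(6 + F) = 24 + 4*F)
c = 66 (c = 3*((24 + 4*(-1)) + 2) = 3*((24 - 4) + 2) = 3*(20 + 2) = 3*22 = 66)
K(R, m) = 1/20 (K(R, m) = 1/(66 - 46) = 1/20)
(K(30, b(9)) + 8021) - 1*(-14784) = (1/20 + 8021) - 1*(-14784) = 160421/20 + 14784 = 456101/20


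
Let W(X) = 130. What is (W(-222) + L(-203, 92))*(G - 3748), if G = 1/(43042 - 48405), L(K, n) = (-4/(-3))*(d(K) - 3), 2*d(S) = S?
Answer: 187604900/5363 ≈ 34981.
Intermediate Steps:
d(S) = S/2
L(K, n) = -4 + 2*K/3 (L(K, n) = (-4/(-3))*(K/2 - 3) = (-4*(-1/3))*(-3 + K/2) = 4*(-3 + K/2)/3 = -4 + 2*K/3)
G = -1/5363 (G = 1/(-5363) = -1/5363 ≈ -0.00018646)
(W(-222) + L(-203, 92))*(G - 3748) = (130 + (-4 + (2/3)*(-203)))*(-1/5363 - 3748) = (130 + (-4 - 406/3))*(-20100525/5363) = (130 - 418/3)*(-20100525/5363) = -28/3*(-20100525/5363) = 187604900/5363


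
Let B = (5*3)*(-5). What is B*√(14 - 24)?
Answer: -75*I*√10 ≈ -237.17*I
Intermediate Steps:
B = -75 (B = 15*(-5) = -75)
B*√(14 - 24) = -75*√(14 - 24) = -75*I*√10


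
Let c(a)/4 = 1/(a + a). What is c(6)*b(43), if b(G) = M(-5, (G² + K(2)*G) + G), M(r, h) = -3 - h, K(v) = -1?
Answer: -1852/3 ≈ -617.33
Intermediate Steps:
c(a) = 2/a (c(a) = 4/(a + a) = 4/((2*a)) = 4*(1/(2*a)) = 2/a)
b(G) = -3 - G² (b(G) = -3 - ((G² - G) + G) = -3 - G²)
c(6)*b(43) = (2/6)*(-3 - 1*43²) = (2*(⅙))*(-3 - 1*1849) = (-3 - 1849)/3 = (⅓)*(-1852) = -1852/3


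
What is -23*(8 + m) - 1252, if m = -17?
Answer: -1045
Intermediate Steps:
-23*(8 + m) - 1252 = -23*(8 - 17) - 1252 = -23*(-9) - 1252 = 207 - 1252 = -1045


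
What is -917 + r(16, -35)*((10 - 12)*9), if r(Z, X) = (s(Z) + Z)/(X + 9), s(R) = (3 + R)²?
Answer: -656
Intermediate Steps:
r(Z, X) = (Z + (3 + Z)²)/(9 + X) (r(Z, X) = ((3 + Z)² + Z)/(X + 9) = (Z + (3 + Z)²)/(9 + X))
-917 + r(16, -35)*((10 - 12)*9) = -917 + ((16 + (3 + 16)²)/(9 - 35))*((10 - 12)*9) = -917 + ((16 + 19²)/(-26))*(-2*9) = -917 - (16 + 361)/26*(-18) = -917 - 1/26*377*(-18) = -917 - 29/2*(-18) = -917 + 261 = -656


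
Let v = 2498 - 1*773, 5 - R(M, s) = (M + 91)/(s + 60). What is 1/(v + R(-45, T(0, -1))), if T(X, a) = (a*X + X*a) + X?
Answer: 30/51877 ≈ 0.00057829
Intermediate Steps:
T(X, a) = X + 2*X*a (T(X, a) = (X*a + X*a) + X = 2*X*a + X = X + 2*X*a)
R(M, s) = 5 - (91 + M)/(60 + s) (R(M, s) = 5 - (M + 91)/(s + 60) = 5 - (91 + M)/(60 + s))
v = 1725 (v = 2498 - 773 = 1725)
1/(v + R(-45, T(0, -1))) = 1/(1725 + (209 - 1*(-45) + 5*(0*(1 + 2*(-1))))/(60 + 0*(1 + 2*(-1)))) = 1/(1725 + (209 + 45 + 5*(0*(1 - 2)))/(60 + 0*(1 - 2))) = 1/(1725 + (209 + 45 + 5*(0*(-1)))/(60 + 0*(-1))) = 1/(1725 + (209 + 45 + 5*0)/(60 + 0)) = 1/(1725 + (209 + 45 + 0)/60) = 1/(1725 + (1/60)*254) = 1/(1725 + 127/30) = 1/(51877/30) = 30/51877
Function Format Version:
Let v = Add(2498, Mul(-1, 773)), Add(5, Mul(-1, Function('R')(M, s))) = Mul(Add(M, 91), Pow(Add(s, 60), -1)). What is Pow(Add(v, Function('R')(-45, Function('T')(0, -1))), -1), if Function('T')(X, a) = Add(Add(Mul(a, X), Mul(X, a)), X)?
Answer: Rational(30, 51877) ≈ 0.00057829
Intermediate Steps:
Function('T')(X, a) = Add(X, Mul(2, X, a)) (Function('T')(X, a) = Add(Add(Mul(X, a), Mul(X, a)), X) = Add(Mul(2, X, a), X) = Add(X, Mul(2, X, a)))
Function('R')(M, s) = Add(5, Mul(-1, Pow(Add(60, s), -1), Add(91, M))) (Function('R')(M, s) = Add(5, Mul(-1, Mul(Add(M, 91), Pow(Add(s, 60), -1)))) = Add(5, Mul(-1, Mul(Add(91, M), Pow(Add(60, s), -1)))) = Add(5, Mul(-1, Mul(Pow(Add(60, s), -1), Add(91, M)))) = Add(5, Mul(-1, Pow(Add(60, s), -1), Add(91, M))))
v = 1725 (v = Add(2498, -773) = 1725)
Pow(Add(v, Function('R')(-45, Function('T')(0, -1))), -1) = Pow(Add(1725, Mul(Pow(Add(60, Mul(0, Add(1, Mul(2, -1)))), -1), Add(209, Mul(-1, -45), Mul(5, Mul(0, Add(1, Mul(2, -1))))))), -1) = Pow(Add(1725, Mul(Pow(Add(60, Mul(0, Add(1, -2))), -1), Add(209, 45, Mul(5, Mul(0, Add(1, -2)))))), -1) = Pow(Add(1725, Mul(Pow(Add(60, Mul(0, -1)), -1), Add(209, 45, Mul(5, Mul(0, -1))))), -1) = Pow(Add(1725, Mul(Pow(Add(60, 0), -1), Add(209, 45, Mul(5, 0)))), -1) = Pow(Add(1725, Mul(Pow(60, -1), Add(209, 45, 0))), -1) = Pow(Add(1725, Mul(Rational(1, 60), 254)), -1) = Pow(Add(1725, Rational(127, 30)), -1) = Pow(Rational(51877, 30), -1) = Rational(30, 51877)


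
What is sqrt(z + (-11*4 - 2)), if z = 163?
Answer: 3*sqrt(13) ≈ 10.817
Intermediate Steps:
sqrt(z + (-11*4 - 2)) = sqrt(163 + (-11*4 - 2)) = sqrt(163 + (-44 - 2)) = sqrt(163 - 46) = sqrt(117) = 3*sqrt(13)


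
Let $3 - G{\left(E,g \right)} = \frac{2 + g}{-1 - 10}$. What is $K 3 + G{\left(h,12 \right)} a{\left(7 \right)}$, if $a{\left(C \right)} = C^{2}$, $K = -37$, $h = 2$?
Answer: $\frac{1082}{11} \approx 98.364$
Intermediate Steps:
$G{\left(E,g \right)} = \frac{35}{11} + \frac{g}{11}$ ($G{\left(E,g \right)} = 3 - \frac{2 + g}{-1 - 10} = 3 - \frac{2 + g}{-11} = 3 - \left(2 + g\right) \left(- \frac{1}{11}\right) = 3 - \left(- \frac{2}{11} - \frac{g}{11}\right) = 3 + \left(\frac{2}{11} + \frac{g}{11}\right) = \frac{35}{11} + \frac{g}{11}$)
$K 3 + G{\left(h,12 \right)} a{\left(7 \right)} = \left(-37\right) 3 + \left(\frac{35}{11} + \frac{1}{11} \cdot 12\right) 7^{2} = -111 + \left(\frac{35}{11} + \frac{12}{11}\right) 49 = -111 + \frac{47}{11} \cdot 49 = -111 + \frac{2303}{11} = \frac{1082}{11}$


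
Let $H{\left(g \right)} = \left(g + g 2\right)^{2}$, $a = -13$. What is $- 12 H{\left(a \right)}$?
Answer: $-18252$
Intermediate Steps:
$H{\left(g \right)} = 9 g^{2}$ ($H{\left(g \right)} = \left(g + 2 g\right)^{2} = \left(3 g\right)^{2} = 9 g^{2}$)
$- 12 H{\left(a \right)} = - 12 \cdot 9 \left(-13\right)^{2} = - 12 \cdot 9 \cdot 169 = \left(-12\right) 1521 = -18252$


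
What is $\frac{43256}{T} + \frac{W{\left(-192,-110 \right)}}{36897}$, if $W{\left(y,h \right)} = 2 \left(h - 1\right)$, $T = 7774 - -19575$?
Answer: $\frac{75711674}{48052193} \approx 1.5756$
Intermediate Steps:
$T = 27349$ ($T = 7774 + 19575 = 27349$)
$W{\left(y,h \right)} = -2 + 2 h$ ($W{\left(y,h \right)} = 2 \left(-1 + h\right) = -2 + 2 h$)
$\frac{43256}{T} + \frac{W{\left(-192,-110 \right)}}{36897} = \frac{43256}{27349} + \frac{-2 + 2 \left(-110\right)}{36897} = 43256 \cdot \frac{1}{27349} + \left(-2 - 220\right) \frac{1}{36897} = \frac{43256}{27349} - \frac{74}{12299} = \frac{75711674}{48052193}$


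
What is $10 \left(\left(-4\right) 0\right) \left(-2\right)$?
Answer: $0$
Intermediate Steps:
$10 \left(\left(-4\right) 0\right) \left(-2\right) = 10 \cdot 0 \left(-2\right) = 0 \left(-2\right) = 0$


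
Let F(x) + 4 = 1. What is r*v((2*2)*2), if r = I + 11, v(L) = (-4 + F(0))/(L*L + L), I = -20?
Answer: 7/8 ≈ 0.87500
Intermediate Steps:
F(x) = -3 (F(x) = -4 + 1 = -3)
v(L) = -7/(L + L²) (v(L) = (-4 - 3)/(L*L + L) = -7/(L² + L) = -7/(L + L²))
r = -9 (r = -20 + 11 = -9)
r*v((2*2)*2) = -(-63)/(((2*2)*2)*(1 + (2*2)*2)) = -(-63)/((4*2)*(1 + 4*2)) = -(-63)/(8*(1 + 8)) = -(-63)/(8*9) = -9*(-7/72) = 7/8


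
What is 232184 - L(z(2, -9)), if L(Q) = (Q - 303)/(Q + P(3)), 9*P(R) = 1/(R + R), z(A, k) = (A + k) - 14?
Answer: 263046976/1133 ≈ 2.3217e+5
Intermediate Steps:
z(A, k) = -14 + A + k
P(R) = 1/(18*R) (P(R) = 1/(9*(R + R)) = 1/(9*((2*R))) = (1/(2*R))/9 = 1/(18*R))
L(Q) = (-303 + Q)/(1/54 + Q) (L(Q) = (Q - 303)/(Q + (1/18)/3) = (-303 + Q)/(Q + (1/18)*(1/3)) = (-303 + Q)/(Q + 1/54) = (-303 + Q)/(1/54 + Q))
232184 - L(z(2, -9)) = 232184 - 54*(-303 + (-14 + 2 - 9))/(1 + 54*(-14 + 2 - 9)) = 232184 - 54*(-303 - 21)/(1 + 54*(-21)) = 232184 - 54*(-324)/(1 - 1134) = 232184 - 54*(-324)/(-1133) = 232184 - 54*(-1)*(-324)/1133 = 232184 - 1*17496/1133 = 232184 - 17496/1133 = 263046976/1133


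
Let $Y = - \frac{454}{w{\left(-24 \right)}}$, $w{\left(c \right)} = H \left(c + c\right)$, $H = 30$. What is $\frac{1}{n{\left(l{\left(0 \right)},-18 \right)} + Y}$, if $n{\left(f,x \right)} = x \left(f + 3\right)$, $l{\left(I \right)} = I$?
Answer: $- \frac{720}{38653} \approx -0.018627$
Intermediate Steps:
$w{\left(c \right)} = 60 c$ ($w{\left(c \right)} = 30 \left(c + c\right) = 30 \cdot 2 c = 60 c$)
$n{\left(f,x \right)} = x \left(3 + f\right)$
$Y = \frac{227}{720}$ ($Y = - \frac{454}{60 \left(-24\right)} = - \frac{454}{-1440} = \left(-454\right) \left(- \frac{1}{1440}\right) = \frac{227}{720} \approx 0.31528$)
$\frac{1}{n{\left(l{\left(0 \right)},-18 \right)} + Y} = \frac{1}{- 18 \left(3 + 0\right) + \frac{227}{720}} = \frac{1}{\left(-18\right) 3 + \frac{227}{720}} = \frac{1}{-54 + \frac{227}{720}} = \frac{1}{- \frac{38653}{720}} = - \frac{720}{38653}$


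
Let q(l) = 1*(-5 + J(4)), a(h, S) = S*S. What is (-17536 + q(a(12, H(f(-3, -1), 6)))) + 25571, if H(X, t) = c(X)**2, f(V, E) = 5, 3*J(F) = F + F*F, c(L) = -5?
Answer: 24110/3 ≈ 8036.7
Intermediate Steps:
J(F) = F/3 + F**2/3 (J(F) = (F + F*F)/3 = (F + F**2)/3 = F/3 + F**2/3)
H(X, t) = 25 (H(X, t) = (-5)**2 = 25)
a(h, S) = S**2
q(l) = 5/3 (q(l) = 1*(-5 + (1/3)*4*(1 + 4)) = 1*(-5 + (1/3)*4*5) = 1*(-5 + 20/3) = 1*(5/3) = 5/3)
(-17536 + q(a(12, H(f(-3, -1), 6)))) + 25571 = (-17536 + 5/3) + 25571 = -52603/3 + 25571 = 24110/3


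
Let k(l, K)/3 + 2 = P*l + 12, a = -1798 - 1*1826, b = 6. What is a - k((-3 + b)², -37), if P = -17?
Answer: -3195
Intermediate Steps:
a = -3624 (a = -1798 - 1826 = -3624)
k(l, K) = 30 - 51*l (k(l, K) = -6 + 3*(-17*l + 12) = -6 + 3*(12 - 17*l) = -6 + (36 - 51*l) = 30 - 51*l)
a - k((-3 + b)², -37) = -3624 - (30 - 51*(-3 + 6)²) = -3624 - (30 - 51*3²) = -3624 - (30 - 51*9) = -3624 - (30 - 459) = -3624 - 1*(-429) = -3624 + 429 = -3195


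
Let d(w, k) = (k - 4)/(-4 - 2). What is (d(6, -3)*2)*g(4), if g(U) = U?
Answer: 28/3 ≈ 9.3333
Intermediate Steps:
d(w, k) = 2/3 - k/6 (d(w, k) = (-4 + k)/(-6) = (-4 + k)*(-1/6) = 2/3 - k/6)
(d(6, -3)*2)*g(4) = ((2/3 - 1/6*(-3))*2)*4 = ((2/3 + 1/2)*2)*4 = ((7/6)*2)*4 = (7/3)*4 = 28/3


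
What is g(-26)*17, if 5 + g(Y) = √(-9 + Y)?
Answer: -85 + 17*I*√35 ≈ -85.0 + 100.57*I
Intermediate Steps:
g(Y) = -5 + √(-9 + Y)
g(-26)*17 = (-5 + √(-9 - 26))*17 = (-5 + √(-35))*17 = (-5 + I*√35)*17 = -85 + 17*I*√35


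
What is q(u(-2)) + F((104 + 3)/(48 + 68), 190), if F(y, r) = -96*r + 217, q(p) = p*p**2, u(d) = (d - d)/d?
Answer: -18023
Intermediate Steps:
u(d) = 0 (u(d) = 0/d = 0)
q(p) = p**3
F(y, r) = 217 - 96*r
q(u(-2)) + F((104 + 3)/(48 + 68), 190) = 0**3 + (217 - 96*190) = 0 + (217 - 18240) = 0 - 18023 = -18023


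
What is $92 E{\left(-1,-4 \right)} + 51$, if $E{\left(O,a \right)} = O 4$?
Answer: $-317$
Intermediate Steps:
$E{\left(O,a \right)} = 4 O$
$92 E{\left(-1,-4 \right)} + 51 = 92 \cdot 4 \left(-1\right) + 51 = 92 \left(-4\right) + 51 = -368 + 51 = -317$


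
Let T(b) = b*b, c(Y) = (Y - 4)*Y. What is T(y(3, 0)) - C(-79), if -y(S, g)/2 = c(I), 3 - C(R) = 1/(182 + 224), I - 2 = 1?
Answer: 13399/406 ≈ 33.002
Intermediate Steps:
I = 3 (I = 2 + 1 = 3)
C(R) = 1217/406 (C(R) = 3 - 1/(182 + 224) = 3 - 1/406 = 1217/406)
c(Y) = Y*(-4 + Y) (c(Y) = (-4 + Y)*Y = Y*(-4 + Y))
y(S, g) = 6 (y(S, g) = -6*(-4 + 3) = -6*(-1) = -2*(-3) = 6)
T(b) = b²
T(y(3, 0)) - C(-79) = 6² - 1*1217/406 = 36 - 1217/406 = 13399/406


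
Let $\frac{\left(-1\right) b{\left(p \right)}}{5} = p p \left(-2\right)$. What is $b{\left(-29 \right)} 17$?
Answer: $142970$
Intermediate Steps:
$b{\left(p \right)} = 10 p^{2}$ ($b{\left(p \right)} = - 5 p p \left(-2\right) = - 5 p^{2} \left(-2\right) = - 5 \left(- 2 p^{2}\right) = 10 p^{2}$)
$b{\left(-29 \right)} 17 = 10 \left(-29\right)^{2} \cdot 17 = 10 \cdot 841 \cdot 17 = 8410 \cdot 17 = 142970$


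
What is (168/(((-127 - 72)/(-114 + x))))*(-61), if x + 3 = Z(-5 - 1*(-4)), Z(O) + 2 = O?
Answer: -1229760/199 ≈ -6179.7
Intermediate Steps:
Z(O) = -2 + O
x = -6 (x = -3 + (-2 + (-5 - 1*(-4))) = -3 + (-2 + (-5 + 4)) = -3 + (-2 - 1) = -3 - 3 = -6)
(168/(((-127 - 72)/(-114 + x))))*(-61) = (168/(((-127 - 72)/(-114 - 6))))*(-61) = (168/((-199/(-120))))*(-61) = (168/((-199*(-1/120))))*(-61) = (168/(199/120))*(-61) = (168*(120/199))*(-61) = (20160/199)*(-61) = -1229760/199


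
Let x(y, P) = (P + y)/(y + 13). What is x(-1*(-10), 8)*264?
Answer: 4752/23 ≈ 206.61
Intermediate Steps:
x(y, P) = (P + y)/(13 + y)
x(-1*(-10), 8)*264 = ((8 - 1*(-10))/(13 - 1*(-10)))*264 = ((8 + 10)/(13 + 10))*264 = (18/23)*264 = 4752/23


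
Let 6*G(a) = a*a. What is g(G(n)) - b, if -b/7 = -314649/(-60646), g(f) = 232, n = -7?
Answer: 16272415/60646 ≈ 268.32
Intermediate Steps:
G(a) = a²/6 (G(a) = (a*a)/6 = a²/6)
b = -2202543/60646 (b = -(-7)*314649/(-60646) = -(-7)*314649*(-1/60646) = -(-7)*(-314649)/60646 = -7*314649/60646 = -2202543/60646 ≈ -36.318)
g(G(n)) - b = 232 - 1*(-2202543/60646) = 232 + 2202543/60646 = 16272415/60646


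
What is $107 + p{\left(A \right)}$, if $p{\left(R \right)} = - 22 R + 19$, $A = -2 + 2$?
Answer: $126$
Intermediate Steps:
$A = 0$
$p{\left(R \right)} = 19 - 22 R$
$107 + p{\left(A \right)} = 107 + \left(19 - 0\right) = 107 + \left(19 + 0\right) = 107 + 19 = 126$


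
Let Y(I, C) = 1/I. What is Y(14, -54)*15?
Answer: 15/14 ≈ 1.0714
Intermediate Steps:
Y(14, -54)*15 = 15/14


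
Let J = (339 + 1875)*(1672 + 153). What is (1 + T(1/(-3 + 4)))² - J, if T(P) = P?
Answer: -4040546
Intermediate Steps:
J = 4040550 (J = 2214*1825 = 4040550)
(1 + T(1/(-3 + 4)))² - J = (1 + 1/(-3 + 4))² - 1*4040550 = (1 + 1/1)² - 4040550 = (1 + 1)² - 4040550 = 2² - 4040550 = 4 - 4040550 = -4040546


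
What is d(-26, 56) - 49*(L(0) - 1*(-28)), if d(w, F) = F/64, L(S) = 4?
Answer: -12537/8 ≈ -1567.1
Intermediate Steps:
d(w, F) = F/64 (d(w, F) = F*(1/64) = F/64)
d(-26, 56) - 49*(L(0) - 1*(-28)) = (1/64)*56 - 49*(4 - 1*(-28)) = 7/8 - 49*(4 + 28) = 7/8 - 49*32 = 7/8 - 1568 = -12537/8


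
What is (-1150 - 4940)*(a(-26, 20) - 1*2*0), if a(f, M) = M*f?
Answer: 3166800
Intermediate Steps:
(-1150 - 4940)*(a(-26, 20) - 1*2*0) = (-1150 - 4940)*(20*(-26) - 1*2*0) = -6090*(-520 - 2*0) = -6090*(-520 + 0) = -6090*(-520) = 3166800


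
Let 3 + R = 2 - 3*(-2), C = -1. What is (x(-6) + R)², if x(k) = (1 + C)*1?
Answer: 25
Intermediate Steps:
x(k) = 0 (x(k) = (1 - 1)*1 = 0*1 = 0)
R = 5 (R = -3 + (2 - 3*(-2)) = -3 + (2 + 6) = -3 + 8 = 5)
(x(-6) + R)² = (0 + 5)² = 5² = 25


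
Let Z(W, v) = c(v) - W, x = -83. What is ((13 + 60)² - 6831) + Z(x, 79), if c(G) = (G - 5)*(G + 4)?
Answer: 4723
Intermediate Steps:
c(G) = (-5 + G)*(4 + G)
Z(W, v) = -20 + v² - W - v (Z(W, v) = (-20 + v² - v) - W = -20 + v² - W - v)
((13 + 60)² - 6831) + Z(x, 79) = ((13 + 60)² - 6831) + (-20 + 79² - 1*(-83) - 1*79) = (73² - 6831) + (-20 + 6241 + 83 - 79) = (5329 - 6831) + 6225 = -1502 + 6225 = 4723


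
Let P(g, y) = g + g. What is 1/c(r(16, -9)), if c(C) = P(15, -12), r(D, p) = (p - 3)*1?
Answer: 1/30 ≈ 0.033333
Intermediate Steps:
r(D, p) = -3 + p (r(D, p) = (-3 + p)*1 = -3 + p)
P(g, y) = 2*g
c(C) = 30 (c(C) = 2*15 = 30)
1/c(r(16, -9)) = 1/30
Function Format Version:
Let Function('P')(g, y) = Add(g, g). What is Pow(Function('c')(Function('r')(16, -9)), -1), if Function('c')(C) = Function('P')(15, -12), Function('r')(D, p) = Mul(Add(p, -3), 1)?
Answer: Rational(1, 30) ≈ 0.033333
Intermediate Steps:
Function('r')(D, p) = Add(-3, p) (Function('r')(D, p) = Mul(Add(-3, p), 1) = Add(-3, p))
Function('P')(g, y) = Mul(2, g)
Function('c')(C) = 30 (Function('c')(C) = Mul(2, 15) = 30)
Pow(Function('c')(Function('r')(16, -9)), -1) = Pow(30, -1) = Rational(1, 30)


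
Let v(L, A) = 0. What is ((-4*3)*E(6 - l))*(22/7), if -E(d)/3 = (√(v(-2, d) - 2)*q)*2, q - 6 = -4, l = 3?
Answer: 3168*I*√2/7 ≈ 640.03*I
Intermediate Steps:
q = 2 (q = 6 - 4 = 2)
E(d) = -12*I*√2 (E(d) = -3*√(0 - 2)*2*2 = -3*√(-2)*2*2 = -3*(I*√2)*2*2 = -3*2*I*√2*2 = -12*I*√2)
((-4*3)*E(6 - l))*(22/7) = ((-4*3)*(-12*I*√2))*(22/7) = (-(-144)*I*√2)*(22*(⅐)) = (144*I*√2)*(22/7) = 3168*I*√2/7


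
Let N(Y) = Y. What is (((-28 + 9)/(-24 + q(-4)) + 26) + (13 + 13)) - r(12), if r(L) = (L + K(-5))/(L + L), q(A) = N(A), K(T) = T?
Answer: 8801/168 ≈ 52.387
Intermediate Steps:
q(A) = A
r(L) = (-5 + L)/(2*L) (r(L) = (L - 5)/(L + L) = (-5 + L)/((2*L)) = (-5 + L)*(1/(2*L)) = (-5 + L)/(2*L))
(((-28 + 9)/(-24 + q(-4)) + 26) + (13 + 13)) - r(12) = (((-28 + 9)/(-24 - 4) + 26) + (13 + 13)) - (-5 + 12)/(2*12) = ((-19/(-28) + 26) + 26) - 7/(2*12) = ((-19*(-1/28) + 26) + 26) - 1*7/24 = ((19/28 + 26) + 26) - 7/24 = (747/28 + 26) - 7/24 = 1475/28 - 7/24 = 8801/168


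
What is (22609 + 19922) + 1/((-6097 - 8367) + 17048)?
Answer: 109900105/2584 ≈ 42531.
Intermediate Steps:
(22609 + 19922) + 1/((-6097 - 8367) + 17048) = 42531 + 1/(-14464 + 17048) = 42531 + 1/2584 = 109900105/2584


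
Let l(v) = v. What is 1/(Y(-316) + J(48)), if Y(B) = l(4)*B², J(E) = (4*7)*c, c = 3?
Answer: 1/399508 ≈ 2.5031e-6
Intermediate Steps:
J(E) = 84 (J(E) = (4*7)*3 = 28*3 = 84)
Y(B) = 4*B²
1/(Y(-316) + J(48)) = 1/(4*(-316)² + 84) = 1/(4*99856 + 84) = 1/(399424 + 84) = 1/399508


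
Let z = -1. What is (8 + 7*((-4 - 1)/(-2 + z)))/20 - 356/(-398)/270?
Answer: 21205/21492 ≈ 0.98665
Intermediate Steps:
(8 + 7*((-4 - 1)/(-2 + z)))/20 - 356/(-398)/270 = (8 + 7*((-4 - 1)/(-2 - 1)))/20 - 356/(-398)/270 = (8 + 7*(-5/(-3)))*(1/20) - 356*(-1/398)*(1/270) = (8 + 7*(-5*(-⅓)))*(1/20) + (178/199)*(1/270) = (8 + 7*(5/3))*(1/20) + 89/26865 = (8 + 35/3)*(1/20) + 89/26865 = (59/3)*(1/20) + 89/26865 = 59/60 + 89/26865 = 21205/21492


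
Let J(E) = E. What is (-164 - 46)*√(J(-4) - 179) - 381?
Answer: -381 - 210*I*√183 ≈ -381.0 - 2840.8*I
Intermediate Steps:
(-164 - 46)*√(J(-4) - 179) - 381 = (-164 - 46)*√(-4 - 179) - 381 = -210*I*√183 - 381 = -381 - 210*I*√183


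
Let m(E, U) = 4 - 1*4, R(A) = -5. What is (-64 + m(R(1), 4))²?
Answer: 4096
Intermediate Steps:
m(E, U) = 0 (m(E, U) = 4 - 4 = 0)
(-64 + m(R(1), 4))² = (-64 + 0)² = (-64)² = 4096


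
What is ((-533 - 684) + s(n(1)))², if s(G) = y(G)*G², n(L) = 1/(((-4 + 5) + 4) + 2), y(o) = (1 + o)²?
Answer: 8537809334209/5764801 ≈ 1.4810e+6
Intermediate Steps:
n(L) = ⅐ (n(L) = 1/((1 + 4) + 2) = 1/(5 + 2) = 1/7 = ⅐)
s(G) = G²*(1 + G)² (s(G) = (1 + G)²*G² = G²*(1 + G)²)
((-533 - 684) + s(n(1)))² = ((-533 - 684) + (⅐)²*(1 + ⅐)²)² = (-1217 + (8/7)²/49)² = (-1217 + (1/49)*(64/49))² = (-1217 + 64/2401)² = (-2921953/2401)² = 8537809334209/5764801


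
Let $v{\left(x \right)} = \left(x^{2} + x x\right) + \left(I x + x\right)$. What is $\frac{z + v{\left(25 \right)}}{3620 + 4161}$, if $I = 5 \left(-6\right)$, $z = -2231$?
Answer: $- \frac{1706}{7781} \approx -0.21925$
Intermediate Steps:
$I = -30$
$v{\left(x \right)} = - 29 x + 2 x^{2}$ ($v{\left(x \right)} = \left(x^{2} + x x\right) + \left(- 30 x + x\right) = \left(x^{2} + x^{2}\right) - 29 x = 2 x^{2} - 29 x = - 29 x + 2 x^{2}$)
$\frac{z + v{\left(25 \right)}}{3620 + 4161} = \frac{-2231 + 25 \left(-29 + 2 \cdot 25\right)}{3620 + 4161} = \frac{-2231 + 25 \left(-29 + 50\right)}{7781} = \left(-2231 + 25 \cdot 21\right) \frac{1}{7781} = \left(-2231 + 525\right) \frac{1}{7781} = \left(-1706\right) \frac{1}{7781} = - \frac{1706}{7781}$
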